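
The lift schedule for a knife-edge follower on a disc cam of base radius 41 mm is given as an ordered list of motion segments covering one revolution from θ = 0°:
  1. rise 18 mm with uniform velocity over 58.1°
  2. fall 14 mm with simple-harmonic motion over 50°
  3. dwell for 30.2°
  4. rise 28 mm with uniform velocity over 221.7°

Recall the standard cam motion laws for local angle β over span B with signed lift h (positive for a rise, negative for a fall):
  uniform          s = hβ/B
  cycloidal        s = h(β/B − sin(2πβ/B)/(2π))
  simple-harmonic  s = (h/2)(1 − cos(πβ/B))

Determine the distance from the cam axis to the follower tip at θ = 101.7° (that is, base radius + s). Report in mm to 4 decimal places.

seg 1 [0°–58.1°] uniform, h=18: full span → s += 18 → s = 18.0000
seg 2 [58.1°–108.1°] simple-harmonic, h=-14: θ=101.7° here. β=43.6, B=50. -14/2·(1 − cos(π·0.8720)) = -13.4416 → s = 4.5584
radial distance = base radius + s = 41 + 4.5584 = 45.5584

45.5584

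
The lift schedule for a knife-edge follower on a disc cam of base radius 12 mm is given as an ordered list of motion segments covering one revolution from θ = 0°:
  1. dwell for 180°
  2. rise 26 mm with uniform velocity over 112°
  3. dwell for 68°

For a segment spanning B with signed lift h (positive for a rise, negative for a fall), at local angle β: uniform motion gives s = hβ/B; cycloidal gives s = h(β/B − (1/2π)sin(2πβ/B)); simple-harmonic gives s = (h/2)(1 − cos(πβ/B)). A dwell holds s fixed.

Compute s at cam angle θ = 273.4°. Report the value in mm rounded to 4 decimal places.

seg 1 [0°–180°] dwell: s stays 0.0000
seg 2 [180°–292°] uniform, h=26: θ=273.4° here. β=93.4, B=112. 26·93.4/112 = 21.6821 → s = 21.6821

21.6821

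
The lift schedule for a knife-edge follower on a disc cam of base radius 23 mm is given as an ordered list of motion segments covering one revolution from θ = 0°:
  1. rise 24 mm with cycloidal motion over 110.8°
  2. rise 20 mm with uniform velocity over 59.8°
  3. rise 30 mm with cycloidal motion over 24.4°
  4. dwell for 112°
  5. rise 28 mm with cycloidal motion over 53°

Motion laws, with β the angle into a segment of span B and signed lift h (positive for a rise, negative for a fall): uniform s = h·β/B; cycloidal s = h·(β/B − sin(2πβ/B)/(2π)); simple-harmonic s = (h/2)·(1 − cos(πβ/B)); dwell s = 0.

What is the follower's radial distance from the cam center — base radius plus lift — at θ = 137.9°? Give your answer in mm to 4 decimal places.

seg 1 [0°–110.8°] cycloidal, h=24: full span → s += 24 → s = 24.0000
seg 2 [110.8°–170.6°] uniform, h=20: θ=137.9° here. β=27.1, B=59.8. 20·27.1/59.8 = 9.0635 → s = 33.0635
radial distance = base radius + s = 23 + 33.0635 = 56.0635

56.0635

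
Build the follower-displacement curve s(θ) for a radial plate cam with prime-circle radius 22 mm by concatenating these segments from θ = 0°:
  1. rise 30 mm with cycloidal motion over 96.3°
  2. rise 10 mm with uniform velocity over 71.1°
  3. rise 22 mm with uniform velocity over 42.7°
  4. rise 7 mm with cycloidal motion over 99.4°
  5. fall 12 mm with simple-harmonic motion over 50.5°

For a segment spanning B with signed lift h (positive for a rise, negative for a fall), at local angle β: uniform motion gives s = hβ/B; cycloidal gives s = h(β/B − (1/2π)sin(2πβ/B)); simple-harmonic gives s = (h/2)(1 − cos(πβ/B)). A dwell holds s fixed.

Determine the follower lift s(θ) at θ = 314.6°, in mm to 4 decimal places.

seg 1 [0°–96.3°] cycloidal, h=30: full span → s += 30 → s = 30.0000
seg 2 [96.3°–167.4°] uniform, h=10: full span → s += 10 → s = 40.0000
seg 3 [167.4°–210.1°] uniform, h=22: full span → s += 22 → s = 62.0000
seg 4 [210.1°–309.5°] cycloidal, h=7: full span → s += 7 → s = 69.0000
seg 5 [309.5°–360°] simple-harmonic, h=-12: θ=314.6° here. β=5.1, B=50.5. -12/2·(1 − cos(π·0.1010)) = -0.2995 → s = 68.7005

68.7005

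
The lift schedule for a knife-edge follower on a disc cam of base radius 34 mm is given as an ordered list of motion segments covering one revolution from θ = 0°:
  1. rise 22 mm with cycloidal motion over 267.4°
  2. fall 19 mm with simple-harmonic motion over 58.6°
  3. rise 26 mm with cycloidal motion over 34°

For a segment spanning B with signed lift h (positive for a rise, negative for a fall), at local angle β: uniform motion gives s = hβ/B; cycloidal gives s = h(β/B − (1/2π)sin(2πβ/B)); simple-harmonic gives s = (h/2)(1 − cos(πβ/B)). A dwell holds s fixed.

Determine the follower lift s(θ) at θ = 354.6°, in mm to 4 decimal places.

seg 1 [0°–267.4°] cycloidal, h=22: full span → s += 22 → s = 22.0000
seg 2 [267.4°–326°] simple-harmonic, h=-19: full span → s += -19 → s = 3.0000
seg 3 [326°–360°] cycloidal, h=26: θ=354.6° here. β=28.6, B=34. 26·(0.8412 − sin(2π·0.8412)/(2π)) = 25.3480 → s = 28.3480

28.3480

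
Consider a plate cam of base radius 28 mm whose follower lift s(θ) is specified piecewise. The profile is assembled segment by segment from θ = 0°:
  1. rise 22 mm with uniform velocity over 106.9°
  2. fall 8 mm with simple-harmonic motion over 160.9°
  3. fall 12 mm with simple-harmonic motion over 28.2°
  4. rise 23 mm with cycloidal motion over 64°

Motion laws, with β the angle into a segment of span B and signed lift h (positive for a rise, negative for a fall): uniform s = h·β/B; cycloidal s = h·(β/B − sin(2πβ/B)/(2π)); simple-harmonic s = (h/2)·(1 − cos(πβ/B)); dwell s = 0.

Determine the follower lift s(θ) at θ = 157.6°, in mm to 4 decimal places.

seg 1 [0°–106.9°] uniform, h=22: full span → s += 22 → s = 22.0000
seg 2 [106.9°–267.8°] simple-harmonic, h=-8: θ=157.6° here. β=50.7, B=160.9. -8/2·(1 − cos(π·0.3151)) = -1.8050 → s = 20.1950

20.1950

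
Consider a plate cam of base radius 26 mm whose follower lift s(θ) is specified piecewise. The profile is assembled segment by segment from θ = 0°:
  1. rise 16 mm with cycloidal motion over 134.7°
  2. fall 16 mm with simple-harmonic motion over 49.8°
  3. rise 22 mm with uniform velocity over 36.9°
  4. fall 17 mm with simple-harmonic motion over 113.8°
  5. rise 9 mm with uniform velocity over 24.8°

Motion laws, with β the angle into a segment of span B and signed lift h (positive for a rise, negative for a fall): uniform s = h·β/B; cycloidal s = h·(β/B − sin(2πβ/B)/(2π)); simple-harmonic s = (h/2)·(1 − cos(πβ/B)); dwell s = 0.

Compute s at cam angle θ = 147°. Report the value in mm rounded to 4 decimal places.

seg 1 [0°–134.7°] cycloidal, h=16: full span → s += 16 → s = 16.0000
seg 2 [134.7°–184.5°] simple-harmonic, h=-16: θ=147° here. β=12.3, B=49.8. -16/2·(1 − cos(π·0.2470)) = -2.2899 → s = 13.7101

13.7101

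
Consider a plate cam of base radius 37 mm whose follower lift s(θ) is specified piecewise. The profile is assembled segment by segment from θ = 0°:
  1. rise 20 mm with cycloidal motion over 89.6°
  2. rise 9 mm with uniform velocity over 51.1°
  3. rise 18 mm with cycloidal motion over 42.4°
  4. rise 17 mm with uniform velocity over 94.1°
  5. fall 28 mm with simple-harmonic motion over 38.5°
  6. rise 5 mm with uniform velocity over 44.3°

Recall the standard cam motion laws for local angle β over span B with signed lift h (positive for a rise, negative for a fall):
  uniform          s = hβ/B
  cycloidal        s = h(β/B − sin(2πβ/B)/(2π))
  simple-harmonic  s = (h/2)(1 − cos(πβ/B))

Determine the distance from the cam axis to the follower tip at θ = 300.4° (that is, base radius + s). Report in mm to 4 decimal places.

seg 1 [0°–89.6°] cycloidal, h=20: full span → s += 20 → s = 20.0000
seg 2 [89.6°–140.7°] uniform, h=9: full span → s += 9 → s = 29.0000
seg 3 [140.7°–183.1°] cycloidal, h=18: full span → s += 18 → s = 47.0000
seg 4 [183.1°–277.2°] uniform, h=17: full span → s += 17 → s = 64.0000
seg 5 [277.2°–315.7°] simple-harmonic, h=-28: θ=300.4° here. β=23.2, B=38.5. -28/2·(1 − cos(π·0.6026)) = -18.4347 → s = 45.5653
radial distance = base radius + s = 37 + 45.5653 = 82.5653

82.5653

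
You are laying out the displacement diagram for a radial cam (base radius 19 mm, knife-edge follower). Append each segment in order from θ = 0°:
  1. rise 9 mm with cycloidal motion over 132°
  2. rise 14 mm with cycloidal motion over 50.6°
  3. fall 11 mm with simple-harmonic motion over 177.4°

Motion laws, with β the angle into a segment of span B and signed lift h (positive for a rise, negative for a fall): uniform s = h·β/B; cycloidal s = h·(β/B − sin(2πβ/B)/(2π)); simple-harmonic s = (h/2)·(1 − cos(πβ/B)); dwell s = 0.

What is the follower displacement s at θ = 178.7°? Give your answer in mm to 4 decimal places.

seg 1 [0°–132°] cycloidal, h=9: full span → s += 9 → s = 9.0000
seg 2 [132°–182.6°] cycloidal, h=14: θ=178.7° here. β=46.7, B=50.6. 14·(0.9229 − sin(2π·0.9229)/(2π)) = 13.9583 → s = 22.9583

22.9583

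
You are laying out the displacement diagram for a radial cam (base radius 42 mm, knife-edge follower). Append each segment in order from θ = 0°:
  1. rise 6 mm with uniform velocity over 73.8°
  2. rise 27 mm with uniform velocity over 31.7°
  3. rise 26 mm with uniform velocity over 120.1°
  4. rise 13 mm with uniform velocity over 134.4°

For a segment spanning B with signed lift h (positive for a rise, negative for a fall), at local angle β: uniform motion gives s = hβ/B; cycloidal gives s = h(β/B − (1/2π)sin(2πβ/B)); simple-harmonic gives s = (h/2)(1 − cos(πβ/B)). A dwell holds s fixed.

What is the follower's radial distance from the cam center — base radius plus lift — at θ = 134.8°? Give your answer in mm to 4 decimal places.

seg 1 [0°–73.8°] uniform, h=6: full span → s += 6 → s = 6.0000
seg 2 [73.8°–105.5°] uniform, h=27: full span → s += 27 → s = 33.0000
seg 3 [105.5°–225.6°] uniform, h=26: θ=134.8° here. β=29.3, B=120.1. 26·29.3/120.1 = 6.3430 → s = 39.3430
radial distance = base radius + s = 42 + 39.3430 = 81.3430

81.3430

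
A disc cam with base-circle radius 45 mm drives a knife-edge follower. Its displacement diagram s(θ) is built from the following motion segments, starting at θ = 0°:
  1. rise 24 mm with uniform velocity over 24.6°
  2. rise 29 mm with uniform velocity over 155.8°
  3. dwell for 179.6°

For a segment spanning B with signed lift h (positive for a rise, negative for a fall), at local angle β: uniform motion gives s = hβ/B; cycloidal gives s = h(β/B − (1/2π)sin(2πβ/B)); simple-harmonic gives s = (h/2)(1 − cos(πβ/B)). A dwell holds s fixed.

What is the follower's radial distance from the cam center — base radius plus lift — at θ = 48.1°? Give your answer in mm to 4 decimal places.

seg 1 [0°–24.6°] uniform, h=24: full span → s += 24 → s = 24.0000
seg 2 [24.6°–180.4°] uniform, h=29: θ=48.1° here. β=23.5, B=155.8. 29·23.5/155.8 = 4.3742 → s = 28.3742
radial distance = base radius + s = 45 + 28.3742 = 73.3742

73.3742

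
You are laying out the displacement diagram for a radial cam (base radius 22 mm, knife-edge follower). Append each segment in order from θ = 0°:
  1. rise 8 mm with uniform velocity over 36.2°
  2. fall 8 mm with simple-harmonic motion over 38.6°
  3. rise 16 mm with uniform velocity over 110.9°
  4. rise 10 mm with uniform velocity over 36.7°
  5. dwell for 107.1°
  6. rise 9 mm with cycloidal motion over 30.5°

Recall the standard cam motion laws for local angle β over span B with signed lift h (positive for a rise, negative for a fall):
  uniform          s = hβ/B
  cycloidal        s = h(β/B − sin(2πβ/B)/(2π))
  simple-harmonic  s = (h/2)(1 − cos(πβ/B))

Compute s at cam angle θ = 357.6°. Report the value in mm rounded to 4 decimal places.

seg 1 [0°–36.2°] uniform, h=8: full span → s += 8 → s = 8.0000
seg 2 [36.2°–74.8°] simple-harmonic, h=-8: full span → s += -8 → s = 0.0000
seg 3 [74.8°–185.7°] uniform, h=16: full span → s += 16 → s = 16.0000
seg 4 [185.7°–222.4°] uniform, h=10: full span → s += 10 → s = 26.0000
seg 5 [222.4°–329.5°] dwell: s stays 26.0000
seg 6 [329.5°–360°] cycloidal, h=9: θ=357.6° here. β=28.1, B=30.5. 9·(0.9213 − sin(2π·0.9213)/(2π)) = 8.9715 → s = 34.9715

34.9715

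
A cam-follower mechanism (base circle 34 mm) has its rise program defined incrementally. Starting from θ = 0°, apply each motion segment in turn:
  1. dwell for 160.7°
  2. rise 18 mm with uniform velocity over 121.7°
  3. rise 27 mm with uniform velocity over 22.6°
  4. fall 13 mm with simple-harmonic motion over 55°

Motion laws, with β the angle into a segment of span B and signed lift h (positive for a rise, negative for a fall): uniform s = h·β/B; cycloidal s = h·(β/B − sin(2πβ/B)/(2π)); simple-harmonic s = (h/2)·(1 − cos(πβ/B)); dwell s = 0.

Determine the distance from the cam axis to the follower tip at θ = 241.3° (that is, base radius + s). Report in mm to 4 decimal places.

seg 1 [0°–160.7°] dwell: s stays 0.0000
seg 2 [160.7°–282.4°] uniform, h=18: θ=241.3° here. β=80.6, B=121.7. 18·80.6/121.7 = 11.9211 → s = 11.9211
radial distance = base radius + s = 34 + 11.9211 = 45.9211

45.9211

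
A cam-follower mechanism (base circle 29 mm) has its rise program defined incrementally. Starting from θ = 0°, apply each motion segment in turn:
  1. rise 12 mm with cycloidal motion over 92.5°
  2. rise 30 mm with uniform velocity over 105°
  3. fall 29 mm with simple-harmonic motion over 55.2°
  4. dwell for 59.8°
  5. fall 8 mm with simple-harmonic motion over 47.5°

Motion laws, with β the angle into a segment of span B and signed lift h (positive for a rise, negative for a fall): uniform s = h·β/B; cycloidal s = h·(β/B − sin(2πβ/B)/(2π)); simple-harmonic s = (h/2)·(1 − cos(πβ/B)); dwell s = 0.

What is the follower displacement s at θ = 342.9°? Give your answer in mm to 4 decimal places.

seg 1 [0°–92.5°] cycloidal, h=12: full span → s += 12 → s = 12.0000
seg 2 [92.5°–197.5°] uniform, h=30: full span → s += 30 → s = 42.0000
seg 3 [197.5°–252.7°] simple-harmonic, h=-29: full span → s += -29 → s = 13.0000
seg 4 [252.7°–312.5°] dwell: s stays 13.0000
seg 5 [312.5°–360°] simple-harmonic, h=-8: θ=342.9° here. β=30.4, B=47.5. -8/2·(1 − cos(π·0.6400)) = -5.7031 → s = 7.2969

7.2969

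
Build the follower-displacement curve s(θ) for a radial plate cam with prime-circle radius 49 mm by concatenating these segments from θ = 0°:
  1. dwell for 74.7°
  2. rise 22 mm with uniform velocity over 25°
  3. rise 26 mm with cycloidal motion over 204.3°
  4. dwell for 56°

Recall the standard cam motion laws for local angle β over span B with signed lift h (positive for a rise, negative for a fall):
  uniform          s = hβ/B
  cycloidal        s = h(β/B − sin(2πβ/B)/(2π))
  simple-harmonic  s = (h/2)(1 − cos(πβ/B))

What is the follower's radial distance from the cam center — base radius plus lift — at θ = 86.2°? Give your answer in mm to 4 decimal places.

seg 1 [0°–74.7°] dwell: s stays 0.0000
seg 2 [74.7°–99.7°] uniform, h=22: θ=86.2° here. β=11.5, B=25. 22·11.5/25 = 10.1200 → s = 10.1200
radial distance = base radius + s = 49 + 10.1200 = 59.1200

59.1200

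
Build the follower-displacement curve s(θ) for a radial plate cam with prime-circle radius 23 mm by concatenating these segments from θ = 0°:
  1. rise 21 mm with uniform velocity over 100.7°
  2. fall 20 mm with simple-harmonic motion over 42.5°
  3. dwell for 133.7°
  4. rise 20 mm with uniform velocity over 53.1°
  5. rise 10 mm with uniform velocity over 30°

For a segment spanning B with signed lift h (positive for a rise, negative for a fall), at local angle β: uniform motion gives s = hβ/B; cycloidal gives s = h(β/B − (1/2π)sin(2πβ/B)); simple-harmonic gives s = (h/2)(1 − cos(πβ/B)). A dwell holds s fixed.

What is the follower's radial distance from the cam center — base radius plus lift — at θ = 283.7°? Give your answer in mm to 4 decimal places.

seg 1 [0°–100.7°] uniform, h=21: full span → s += 21 → s = 21.0000
seg 2 [100.7°–143.2°] simple-harmonic, h=-20: full span → s += -20 → s = 1.0000
seg 3 [143.2°–276.9°] dwell: s stays 1.0000
seg 4 [276.9°–330°] uniform, h=20: θ=283.7° here. β=6.8, B=53.1. 20·6.8/53.1 = 2.5612 → s = 3.5612
radial distance = base radius + s = 23 + 3.5612 = 26.5612

26.5612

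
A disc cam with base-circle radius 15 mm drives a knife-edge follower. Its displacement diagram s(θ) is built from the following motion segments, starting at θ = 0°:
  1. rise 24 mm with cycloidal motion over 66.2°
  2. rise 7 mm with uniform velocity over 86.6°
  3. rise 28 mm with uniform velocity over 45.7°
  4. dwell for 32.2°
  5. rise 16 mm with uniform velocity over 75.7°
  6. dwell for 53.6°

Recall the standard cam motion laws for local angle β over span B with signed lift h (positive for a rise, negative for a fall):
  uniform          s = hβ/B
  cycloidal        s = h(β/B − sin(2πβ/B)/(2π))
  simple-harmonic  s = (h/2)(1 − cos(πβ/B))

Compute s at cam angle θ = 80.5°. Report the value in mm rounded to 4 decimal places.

seg 1 [0°–66.2°] cycloidal, h=24: full span → s += 24 → s = 24.0000
seg 2 [66.2°–152.8°] uniform, h=7: θ=80.5° here. β=14.3, B=86.6. 7·14.3/86.6 = 1.1559 → s = 25.1559

25.1559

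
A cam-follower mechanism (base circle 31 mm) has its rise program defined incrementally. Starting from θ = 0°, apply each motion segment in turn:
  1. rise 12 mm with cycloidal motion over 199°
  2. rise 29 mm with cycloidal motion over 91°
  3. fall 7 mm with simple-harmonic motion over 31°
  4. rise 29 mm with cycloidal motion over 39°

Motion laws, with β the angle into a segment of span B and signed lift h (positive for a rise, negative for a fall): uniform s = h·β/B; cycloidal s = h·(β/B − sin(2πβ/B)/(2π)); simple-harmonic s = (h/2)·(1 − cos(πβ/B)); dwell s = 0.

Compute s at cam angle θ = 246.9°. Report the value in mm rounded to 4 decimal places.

seg 1 [0°–199°] cycloidal, h=12: full span → s += 12 → s = 12.0000
seg 2 [199°–290°] cycloidal, h=29: θ=246.9° here. β=47.9, B=91. 29·(0.5264 − sin(2π·0.5264)/(2π)) = 16.0262 → s = 28.0262

28.0262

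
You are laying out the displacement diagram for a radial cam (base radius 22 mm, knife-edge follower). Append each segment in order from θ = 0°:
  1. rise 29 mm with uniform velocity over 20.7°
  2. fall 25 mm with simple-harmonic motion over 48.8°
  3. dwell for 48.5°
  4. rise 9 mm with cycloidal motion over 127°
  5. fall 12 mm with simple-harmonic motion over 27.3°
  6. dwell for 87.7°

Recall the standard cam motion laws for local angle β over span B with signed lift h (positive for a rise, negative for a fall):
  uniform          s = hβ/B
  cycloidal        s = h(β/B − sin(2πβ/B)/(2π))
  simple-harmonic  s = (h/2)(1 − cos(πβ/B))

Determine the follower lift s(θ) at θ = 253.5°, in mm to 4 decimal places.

seg 1 [0°–20.7°] uniform, h=29: full span → s += 29 → s = 29.0000
seg 2 [20.7°–69.5°] simple-harmonic, h=-25: full span → s += -25 → s = 4.0000
seg 3 [69.5°–118°] dwell: s stays 4.0000
seg 4 [118°–245°] cycloidal, h=9: full span → s += 9 → s = 13.0000
seg 5 [245°–272.3°] simple-harmonic, h=-12: θ=253.5° here. β=8.5, B=27.3. -12/2·(1 − cos(π·0.3114)) = -2.6487 → s = 10.3513

10.3513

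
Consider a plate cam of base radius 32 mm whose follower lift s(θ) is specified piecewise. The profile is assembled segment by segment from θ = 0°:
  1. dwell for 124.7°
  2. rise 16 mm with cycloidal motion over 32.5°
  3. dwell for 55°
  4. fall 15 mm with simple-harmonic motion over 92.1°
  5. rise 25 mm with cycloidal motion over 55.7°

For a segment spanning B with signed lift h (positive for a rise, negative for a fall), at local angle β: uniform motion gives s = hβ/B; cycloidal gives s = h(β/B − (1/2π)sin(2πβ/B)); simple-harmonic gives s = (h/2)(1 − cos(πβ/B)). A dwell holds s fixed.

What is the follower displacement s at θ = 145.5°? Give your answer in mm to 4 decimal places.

seg 1 [0°–124.7°] dwell: s stays 0.0000
seg 2 [124.7°–157.2°] cycloidal, h=16: θ=145.5° here. β=20.8, B=32.5. 16·(0.6400 − sin(2π·0.6400)/(2π)) = 12.2021 → s = 12.2021

12.2021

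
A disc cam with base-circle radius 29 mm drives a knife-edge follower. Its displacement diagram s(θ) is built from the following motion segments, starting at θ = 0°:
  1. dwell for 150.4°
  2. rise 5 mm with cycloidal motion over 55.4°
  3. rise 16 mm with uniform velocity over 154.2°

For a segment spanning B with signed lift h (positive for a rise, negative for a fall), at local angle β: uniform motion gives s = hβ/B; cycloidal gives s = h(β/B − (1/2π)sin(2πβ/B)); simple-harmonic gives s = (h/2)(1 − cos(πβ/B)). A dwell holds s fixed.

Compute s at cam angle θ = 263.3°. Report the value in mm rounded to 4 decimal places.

seg 1 [0°–150.4°] dwell: s stays 0.0000
seg 2 [150.4°–205.8°] cycloidal, h=5: full span → s += 5 → s = 5.0000
seg 3 [205.8°–360°] uniform, h=16: θ=263.3° here. β=57.5, B=154.2. 16·57.5/154.2 = 5.9663 → s = 10.9663

10.9663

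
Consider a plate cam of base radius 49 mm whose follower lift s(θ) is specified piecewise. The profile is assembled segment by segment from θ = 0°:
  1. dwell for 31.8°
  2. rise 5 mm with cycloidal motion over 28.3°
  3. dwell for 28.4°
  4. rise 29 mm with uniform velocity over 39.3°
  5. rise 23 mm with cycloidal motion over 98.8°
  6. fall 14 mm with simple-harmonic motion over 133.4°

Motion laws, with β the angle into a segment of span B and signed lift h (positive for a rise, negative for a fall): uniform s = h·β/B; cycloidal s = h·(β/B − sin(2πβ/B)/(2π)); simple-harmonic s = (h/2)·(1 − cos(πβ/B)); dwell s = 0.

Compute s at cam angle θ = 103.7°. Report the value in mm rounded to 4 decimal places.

seg 1 [0°–31.8°] dwell: s stays 0.0000
seg 2 [31.8°–60.1°] cycloidal, h=5: full span → s += 5 → s = 5.0000
seg 3 [60.1°–88.5°] dwell: s stays 5.0000
seg 4 [88.5°–127.8°] uniform, h=29: θ=103.7° here. β=15.2, B=39.3. 29·15.2/39.3 = 11.2163 → s = 16.2163

16.2163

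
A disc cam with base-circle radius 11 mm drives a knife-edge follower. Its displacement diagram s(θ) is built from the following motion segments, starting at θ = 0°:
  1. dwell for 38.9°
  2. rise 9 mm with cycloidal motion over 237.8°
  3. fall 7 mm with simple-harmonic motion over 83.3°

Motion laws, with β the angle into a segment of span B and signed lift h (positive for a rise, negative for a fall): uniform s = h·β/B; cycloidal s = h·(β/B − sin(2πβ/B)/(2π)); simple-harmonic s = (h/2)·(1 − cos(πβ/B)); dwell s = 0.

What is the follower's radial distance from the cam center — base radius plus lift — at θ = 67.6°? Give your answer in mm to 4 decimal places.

seg 1 [0°–38.9°] dwell: s stays 0.0000
seg 2 [38.9°–276.7°] cycloidal, h=9: θ=67.6° here. β=28.7, B=237.8. 9·(0.1207 − sin(2π·0.1207)/(2π)) = 0.1011 → s = 0.1011
radial distance = base radius + s = 11 + 0.1011 = 11.1011

11.1011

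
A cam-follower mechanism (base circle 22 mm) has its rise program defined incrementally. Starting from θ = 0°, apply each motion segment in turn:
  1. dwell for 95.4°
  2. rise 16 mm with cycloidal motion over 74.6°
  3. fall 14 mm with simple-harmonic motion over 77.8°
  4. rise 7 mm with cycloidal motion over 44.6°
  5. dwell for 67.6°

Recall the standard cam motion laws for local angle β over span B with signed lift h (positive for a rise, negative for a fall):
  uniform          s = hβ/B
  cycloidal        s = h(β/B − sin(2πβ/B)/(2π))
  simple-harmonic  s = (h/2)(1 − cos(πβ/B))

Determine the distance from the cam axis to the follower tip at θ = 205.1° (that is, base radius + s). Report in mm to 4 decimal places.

seg 1 [0°–95.4°] dwell: s stays 0.0000
seg 2 [95.4°–170°] cycloidal, h=16: full span → s += 16 → s = 16.0000
seg 3 [170°–247.8°] simple-harmonic, h=-14: θ=205.1° here. β=35.1, B=77.8. -14/2·(1 − cos(π·0.4512)) = -5.9301 → s = 10.0699
radial distance = base radius + s = 22 + 10.0699 = 32.0699

32.0699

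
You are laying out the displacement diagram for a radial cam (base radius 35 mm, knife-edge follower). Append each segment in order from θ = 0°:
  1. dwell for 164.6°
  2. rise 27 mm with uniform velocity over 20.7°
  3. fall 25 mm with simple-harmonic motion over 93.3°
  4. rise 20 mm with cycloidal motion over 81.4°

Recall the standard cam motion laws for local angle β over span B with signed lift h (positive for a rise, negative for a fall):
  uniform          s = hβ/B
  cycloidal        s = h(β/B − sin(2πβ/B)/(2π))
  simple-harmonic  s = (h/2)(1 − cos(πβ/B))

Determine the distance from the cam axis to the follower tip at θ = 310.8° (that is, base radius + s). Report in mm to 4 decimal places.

seg 1 [0°–164.6°] dwell: s stays 0.0000
seg 2 [164.6°–185.3°] uniform, h=27: full span → s += 27 → s = 27.0000
seg 3 [185.3°–278.6°] simple-harmonic, h=-25: full span → s += -25 → s = 2.0000
seg 4 [278.6°–360°] cycloidal, h=20: θ=310.8° here. β=32.2, B=81.4. 20·(0.3956 − sin(2π·0.3956)/(2π)) = 5.9697 → s = 7.9697
radial distance = base radius + s = 35 + 7.9697 = 42.9697

42.9697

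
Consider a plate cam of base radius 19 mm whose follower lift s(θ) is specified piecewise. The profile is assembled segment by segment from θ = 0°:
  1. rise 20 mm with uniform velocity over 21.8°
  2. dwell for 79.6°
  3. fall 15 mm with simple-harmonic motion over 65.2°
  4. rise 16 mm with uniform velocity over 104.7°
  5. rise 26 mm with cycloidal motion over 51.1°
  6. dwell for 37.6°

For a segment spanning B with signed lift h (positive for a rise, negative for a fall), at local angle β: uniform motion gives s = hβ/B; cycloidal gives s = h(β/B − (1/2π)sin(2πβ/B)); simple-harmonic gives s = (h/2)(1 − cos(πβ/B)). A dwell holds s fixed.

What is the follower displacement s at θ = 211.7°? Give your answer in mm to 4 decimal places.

seg 1 [0°–21.8°] uniform, h=20: full span → s += 20 → s = 20.0000
seg 2 [21.8°–101.4°] dwell: s stays 20.0000
seg 3 [101.4°–166.6°] simple-harmonic, h=-15: full span → s += -15 → s = 5.0000
seg 4 [166.6°–271.3°] uniform, h=16: θ=211.7° here. β=45.1, B=104.7. 16·45.1/104.7 = 6.8921 → s = 11.8921

11.8921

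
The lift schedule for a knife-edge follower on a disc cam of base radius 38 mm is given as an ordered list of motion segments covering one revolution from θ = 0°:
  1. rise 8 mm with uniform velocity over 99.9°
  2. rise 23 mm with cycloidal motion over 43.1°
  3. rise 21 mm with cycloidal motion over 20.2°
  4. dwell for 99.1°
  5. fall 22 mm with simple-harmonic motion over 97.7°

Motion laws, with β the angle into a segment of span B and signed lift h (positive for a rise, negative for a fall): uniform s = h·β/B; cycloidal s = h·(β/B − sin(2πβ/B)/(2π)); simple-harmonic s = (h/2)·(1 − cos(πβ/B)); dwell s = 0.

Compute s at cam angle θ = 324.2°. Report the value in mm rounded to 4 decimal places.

seg 1 [0°–99.9°] uniform, h=8: full span → s += 8 → s = 8.0000
seg 2 [99.9°–143°] cycloidal, h=23: full span → s += 23 → s = 31.0000
seg 3 [143°–163.2°] cycloidal, h=21: full span → s += 21 → s = 52.0000
seg 4 [163.2°–262.3°] dwell: s stays 52.0000
seg 5 [262.3°–360°] simple-harmonic, h=-22: θ=324.2° here. β=61.9, B=97.7. -22/2·(1 − cos(π·0.6336)) = -15.4816 → s = 36.5184

36.5184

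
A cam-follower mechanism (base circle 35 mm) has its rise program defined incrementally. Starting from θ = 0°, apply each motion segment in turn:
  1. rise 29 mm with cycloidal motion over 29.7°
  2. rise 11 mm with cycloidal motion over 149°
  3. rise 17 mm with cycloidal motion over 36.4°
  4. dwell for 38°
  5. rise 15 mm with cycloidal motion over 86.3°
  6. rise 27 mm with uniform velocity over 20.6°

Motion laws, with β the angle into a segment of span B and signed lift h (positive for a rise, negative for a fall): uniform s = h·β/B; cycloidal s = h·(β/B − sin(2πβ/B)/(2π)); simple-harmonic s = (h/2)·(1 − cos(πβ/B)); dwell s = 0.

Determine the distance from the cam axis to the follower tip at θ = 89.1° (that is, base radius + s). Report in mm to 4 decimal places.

seg 1 [0°–29.7°] cycloidal, h=29: full span → s += 29 → s = 29.0000
seg 2 [29.7°–178.7°] cycloidal, h=11: θ=89.1° here. β=59.4, B=149. 11·(0.3987 − sin(2π·0.3987)/(2π)) = 3.3443 → s = 32.3443
radial distance = base radius + s = 35 + 32.3443 = 67.3443

67.3443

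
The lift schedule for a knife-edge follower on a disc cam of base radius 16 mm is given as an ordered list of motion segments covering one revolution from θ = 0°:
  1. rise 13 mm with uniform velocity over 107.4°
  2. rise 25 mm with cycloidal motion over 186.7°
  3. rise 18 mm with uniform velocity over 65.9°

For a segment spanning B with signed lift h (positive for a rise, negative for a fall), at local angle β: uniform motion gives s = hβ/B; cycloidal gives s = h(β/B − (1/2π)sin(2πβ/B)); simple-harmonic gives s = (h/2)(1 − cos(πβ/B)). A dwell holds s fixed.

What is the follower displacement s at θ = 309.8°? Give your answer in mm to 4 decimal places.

seg 1 [0°–107.4°] uniform, h=13: full span → s += 13 → s = 13.0000
seg 2 [107.4°–294.1°] cycloidal, h=25: full span → s += 25 → s = 38.0000
seg 3 [294.1°–360°] uniform, h=18: θ=309.8° here. β=15.7, B=65.9. 18·15.7/65.9 = 4.2883 → s = 42.2883

42.2883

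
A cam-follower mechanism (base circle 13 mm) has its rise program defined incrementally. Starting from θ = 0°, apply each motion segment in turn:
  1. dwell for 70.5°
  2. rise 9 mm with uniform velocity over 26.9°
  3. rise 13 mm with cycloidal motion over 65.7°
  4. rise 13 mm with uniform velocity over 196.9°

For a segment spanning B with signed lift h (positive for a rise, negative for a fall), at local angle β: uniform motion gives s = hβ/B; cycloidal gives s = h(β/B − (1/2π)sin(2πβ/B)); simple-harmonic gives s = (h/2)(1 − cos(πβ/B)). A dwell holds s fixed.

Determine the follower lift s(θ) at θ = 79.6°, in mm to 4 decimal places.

seg 1 [0°–70.5°] dwell: s stays 0.0000
seg 2 [70.5°–97.4°] uniform, h=9: θ=79.6° here. β=9.1, B=26.9. 9·9.1/26.9 = 3.0446 → s = 3.0446

3.0446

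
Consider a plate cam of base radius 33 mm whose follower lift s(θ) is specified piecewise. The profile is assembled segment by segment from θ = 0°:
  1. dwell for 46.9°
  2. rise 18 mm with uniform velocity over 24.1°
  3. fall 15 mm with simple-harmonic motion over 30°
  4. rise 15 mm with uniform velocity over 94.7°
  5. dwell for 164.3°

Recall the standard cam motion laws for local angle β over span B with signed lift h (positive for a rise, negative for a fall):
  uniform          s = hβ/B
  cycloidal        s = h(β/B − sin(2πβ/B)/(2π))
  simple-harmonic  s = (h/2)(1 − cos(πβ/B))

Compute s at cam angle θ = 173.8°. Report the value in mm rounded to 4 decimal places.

seg 1 [0°–46.9°] dwell: s stays 0.0000
seg 2 [46.9°–71°] uniform, h=18: full span → s += 18 → s = 18.0000
seg 3 [71°–101°] simple-harmonic, h=-15: full span → s += -15 → s = 3.0000
seg 4 [101°–195.7°] uniform, h=15: θ=173.8° here. β=72.8, B=94.7. 15·72.8/94.7 = 11.5312 → s = 14.5312

14.5312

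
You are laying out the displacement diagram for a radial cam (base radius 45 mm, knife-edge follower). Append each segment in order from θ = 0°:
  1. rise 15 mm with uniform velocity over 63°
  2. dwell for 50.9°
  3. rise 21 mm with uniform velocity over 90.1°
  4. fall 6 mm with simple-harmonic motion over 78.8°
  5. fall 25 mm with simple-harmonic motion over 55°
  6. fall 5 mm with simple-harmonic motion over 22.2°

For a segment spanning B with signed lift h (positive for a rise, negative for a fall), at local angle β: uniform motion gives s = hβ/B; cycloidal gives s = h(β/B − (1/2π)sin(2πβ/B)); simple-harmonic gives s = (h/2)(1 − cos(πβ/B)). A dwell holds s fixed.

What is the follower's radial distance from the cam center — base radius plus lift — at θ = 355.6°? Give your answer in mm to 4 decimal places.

seg 1 [0°–63°] uniform, h=15: full span → s += 15 → s = 15.0000
seg 2 [63°–113.9°] dwell: s stays 15.0000
seg 3 [113.9°–204°] uniform, h=21: full span → s += 21 → s = 36.0000
seg 4 [204°–282.8°] simple-harmonic, h=-6: full span → s += -6 → s = 30.0000
seg 5 [282.8°–337.8°] simple-harmonic, h=-25: full span → s += -25 → s = 5.0000
seg 6 [337.8°–360°] simple-harmonic, h=-5: θ=355.6° here. β=17.8, B=22.2. -5/2·(1 − cos(π·0.8018)) = -4.5308 → s = 0.4692
radial distance = base radius + s = 45 + 0.4692 = 45.4692

45.4692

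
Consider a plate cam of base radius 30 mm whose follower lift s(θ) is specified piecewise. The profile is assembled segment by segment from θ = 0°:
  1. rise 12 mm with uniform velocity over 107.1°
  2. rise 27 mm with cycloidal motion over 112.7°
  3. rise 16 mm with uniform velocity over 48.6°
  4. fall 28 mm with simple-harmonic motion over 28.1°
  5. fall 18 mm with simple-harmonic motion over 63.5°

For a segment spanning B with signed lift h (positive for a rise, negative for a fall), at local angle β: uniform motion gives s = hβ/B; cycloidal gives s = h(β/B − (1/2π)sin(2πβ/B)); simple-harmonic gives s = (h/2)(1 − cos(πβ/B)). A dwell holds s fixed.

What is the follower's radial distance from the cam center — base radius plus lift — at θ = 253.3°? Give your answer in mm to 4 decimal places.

seg 1 [0°–107.1°] uniform, h=12: full span → s += 12 → s = 12.0000
seg 2 [107.1°–219.8°] cycloidal, h=27: full span → s += 27 → s = 39.0000
seg 3 [219.8°–268.4°] uniform, h=16: θ=253.3° here. β=33.5, B=48.6. 16·33.5/48.6 = 11.0288 → s = 50.0288
radial distance = base radius + s = 30 + 50.0288 = 80.0288

80.0288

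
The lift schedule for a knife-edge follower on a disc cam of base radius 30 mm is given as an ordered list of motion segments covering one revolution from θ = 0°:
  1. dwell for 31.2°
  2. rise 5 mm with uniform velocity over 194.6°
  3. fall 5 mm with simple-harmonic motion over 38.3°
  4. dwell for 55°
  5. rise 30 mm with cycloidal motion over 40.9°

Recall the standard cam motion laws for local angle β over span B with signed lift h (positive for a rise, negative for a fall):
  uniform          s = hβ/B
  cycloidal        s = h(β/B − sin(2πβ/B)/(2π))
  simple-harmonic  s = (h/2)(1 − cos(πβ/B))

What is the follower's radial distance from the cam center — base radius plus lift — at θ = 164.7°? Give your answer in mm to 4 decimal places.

seg 1 [0°–31.2°] dwell: s stays 0.0000
seg 2 [31.2°–225.8°] uniform, h=5: θ=164.7° here. β=133.5, B=194.6. 5·133.5/194.6 = 3.4301 → s = 3.4301
radial distance = base radius + s = 30 + 3.4301 = 33.4301

33.4301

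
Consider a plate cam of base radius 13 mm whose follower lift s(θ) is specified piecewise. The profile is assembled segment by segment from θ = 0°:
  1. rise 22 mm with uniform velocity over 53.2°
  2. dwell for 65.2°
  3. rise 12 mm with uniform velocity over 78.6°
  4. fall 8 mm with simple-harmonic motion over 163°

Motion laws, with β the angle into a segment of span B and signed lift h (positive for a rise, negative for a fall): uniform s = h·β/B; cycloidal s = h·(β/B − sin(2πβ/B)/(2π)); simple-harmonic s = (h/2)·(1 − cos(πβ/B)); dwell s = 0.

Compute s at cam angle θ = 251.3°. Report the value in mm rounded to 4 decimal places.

seg 1 [0°–53.2°] uniform, h=22: full span → s += 22 → s = 22.0000
seg 2 [53.2°–118.4°] dwell: s stays 22.0000
seg 3 [118.4°–197°] uniform, h=12: full span → s += 12 → s = 34.0000
seg 4 [197°–360°] simple-harmonic, h=-8: θ=251.3° here. β=54.3, B=163. -8/2·(1 − cos(π·0.3331)) = -1.9978 → s = 32.0022

32.0022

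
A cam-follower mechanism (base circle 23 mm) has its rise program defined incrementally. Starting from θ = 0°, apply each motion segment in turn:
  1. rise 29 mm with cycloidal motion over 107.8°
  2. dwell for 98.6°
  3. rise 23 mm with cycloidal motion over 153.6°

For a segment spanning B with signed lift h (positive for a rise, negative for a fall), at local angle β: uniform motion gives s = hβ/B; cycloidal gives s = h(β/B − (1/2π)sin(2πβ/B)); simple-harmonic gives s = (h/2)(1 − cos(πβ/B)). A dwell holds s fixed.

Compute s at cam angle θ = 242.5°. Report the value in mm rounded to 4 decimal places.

seg 1 [0°–107.8°] cycloidal, h=29: full span → s += 29 → s = 29.0000
seg 2 [107.8°–206.4°] dwell: s stays 29.0000
seg 3 [206.4°–360°] cycloidal, h=23: θ=242.5° here. β=36.1, B=153.6. 23·(0.2350 − sin(2π·0.2350)/(2π)) = 1.7612 → s = 30.7612

30.7612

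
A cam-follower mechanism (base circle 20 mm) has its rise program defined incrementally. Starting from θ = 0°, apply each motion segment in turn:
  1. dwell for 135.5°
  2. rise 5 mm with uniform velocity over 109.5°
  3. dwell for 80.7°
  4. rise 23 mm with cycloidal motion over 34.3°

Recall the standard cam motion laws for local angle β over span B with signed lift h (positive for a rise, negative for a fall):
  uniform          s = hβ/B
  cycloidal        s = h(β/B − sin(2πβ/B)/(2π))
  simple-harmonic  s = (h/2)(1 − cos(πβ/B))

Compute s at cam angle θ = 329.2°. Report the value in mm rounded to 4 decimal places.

seg 1 [0°–135.5°] dwell: s stays 0.0000
seg 2 [135.5°–245°] uniform, h=5: full span → s += 5 → s = 5.0000
seg 3 [245°–325.7°] dwell: s stays 5.0000
seg 4 [325.7°–360°] cycloidal, h=23: θ=329.2° here. β=3.5, B=34.3. 23·(0.1020 − sin(2π·0.1020)/(2π)) = 0.1575 → s = 5.1575

5.1575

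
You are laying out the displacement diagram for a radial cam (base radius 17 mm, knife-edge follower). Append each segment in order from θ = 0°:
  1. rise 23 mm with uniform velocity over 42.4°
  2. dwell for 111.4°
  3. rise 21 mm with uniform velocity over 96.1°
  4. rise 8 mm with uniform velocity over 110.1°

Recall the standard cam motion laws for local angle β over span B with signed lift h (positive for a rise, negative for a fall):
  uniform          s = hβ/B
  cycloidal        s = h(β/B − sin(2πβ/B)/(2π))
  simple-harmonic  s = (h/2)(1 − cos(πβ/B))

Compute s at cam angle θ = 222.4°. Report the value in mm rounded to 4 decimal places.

seg 1 [0°–42.4°] uniform, h=23: full span → s += 23 → s = 23.0000
seg 2 [42.4°–153.8°] dwell: s stays 23.0000
seg 3 [153.8°–249.9°] uniform, h=21: θ=222.4° here. β=68.6, B=96.1. 21·68.6/96.1 = 14.9906 → s = 37.9906

37.9906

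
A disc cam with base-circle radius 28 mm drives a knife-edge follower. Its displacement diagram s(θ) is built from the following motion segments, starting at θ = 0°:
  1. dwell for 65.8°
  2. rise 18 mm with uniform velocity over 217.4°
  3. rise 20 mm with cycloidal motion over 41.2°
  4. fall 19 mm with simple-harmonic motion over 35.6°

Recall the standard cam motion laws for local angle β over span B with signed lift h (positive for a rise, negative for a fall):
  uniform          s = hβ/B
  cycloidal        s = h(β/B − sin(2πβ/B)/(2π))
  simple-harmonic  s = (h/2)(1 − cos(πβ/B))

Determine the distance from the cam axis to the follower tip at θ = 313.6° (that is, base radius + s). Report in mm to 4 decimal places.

seg 1 [0°–65.8°] dwell: s stays 0.0000
seg 2 [65.8°–283.2°] uniform, h=18: full span → s += 18 → s = 18.0000
seg 3 [283.2°–324.4°] cycloidal, h=20: θ=313.6° here. β=30.4, B=41.2. 20·(0.7379 − sin(2π·0.7379)/(2π)) = 17.9311 → s = 35.9311
radial distance = base radius + s = 28 + 35.9311 = 63.9311

63.9311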